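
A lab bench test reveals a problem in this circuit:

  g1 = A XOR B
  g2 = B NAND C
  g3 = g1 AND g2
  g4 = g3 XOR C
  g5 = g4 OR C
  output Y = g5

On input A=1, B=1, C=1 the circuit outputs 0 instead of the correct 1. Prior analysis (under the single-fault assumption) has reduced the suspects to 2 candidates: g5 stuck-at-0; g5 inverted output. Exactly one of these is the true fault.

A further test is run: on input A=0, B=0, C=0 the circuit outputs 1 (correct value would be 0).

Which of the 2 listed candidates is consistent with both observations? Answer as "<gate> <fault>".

g5 inverted output

Evaluate each candidate on input A=0, B=0, C=0:
  g5 stuck-at-0: g1=0, g2=1, g3=0, g4=0, g5=0 [stuck-at-0] → 0 — eliminated
  g5 inverted output: g1=0, g2=1, g3=0, g4=0, g5=1 [inverted output] → 1 — matches
Only g5 inverted output reproduces the observed 1.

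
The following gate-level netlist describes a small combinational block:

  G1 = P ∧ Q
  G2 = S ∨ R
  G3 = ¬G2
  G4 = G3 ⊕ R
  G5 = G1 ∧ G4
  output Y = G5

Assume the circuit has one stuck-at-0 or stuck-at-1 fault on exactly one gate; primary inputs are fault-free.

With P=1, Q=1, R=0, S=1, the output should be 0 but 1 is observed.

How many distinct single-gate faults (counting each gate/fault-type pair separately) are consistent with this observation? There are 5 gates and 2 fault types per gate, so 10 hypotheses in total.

Fault-free: G1=1, G2=1, G3=0, G4=0, G5=0 → 0. Observed 1.
  G1 stuck-at-0: output 0 ✗
  G1 stuck-at-1: output 0 ✗
  G2 stuck-at-0: output 1 ✓
  G2 stuck-at-1: output 0 ✗
  G3 stuck-at-0: output 0 ✗
  G3 stuck-at-1: output 1 ✓
  G4 stuck-at-0: output 0 ✗
  G4 stuck-at-1: output 1 ✓
  G5 stuck-at-0: output 0 ✗
  G5 stuck-at-1: output 1 ✓
Consistent faults: {G2 stuck-at-0, G3 stuck-at-1, G4 stuck-at-1, G5 stuck-at-1} — 4 in all.

4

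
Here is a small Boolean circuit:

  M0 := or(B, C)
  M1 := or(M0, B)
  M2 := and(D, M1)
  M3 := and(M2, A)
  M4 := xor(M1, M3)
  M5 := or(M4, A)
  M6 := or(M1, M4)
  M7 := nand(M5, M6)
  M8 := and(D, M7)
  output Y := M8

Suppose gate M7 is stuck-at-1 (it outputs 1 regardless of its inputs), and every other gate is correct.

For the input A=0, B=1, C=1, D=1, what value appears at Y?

Propagate with M7 forced: M0=1, M1=1, M2=1, M3=0, M4=1, M5=1, M6=1, M7=1 [stuck-at-1], M8=1.
So Y = 1. (Without the fault it would be 0.)

1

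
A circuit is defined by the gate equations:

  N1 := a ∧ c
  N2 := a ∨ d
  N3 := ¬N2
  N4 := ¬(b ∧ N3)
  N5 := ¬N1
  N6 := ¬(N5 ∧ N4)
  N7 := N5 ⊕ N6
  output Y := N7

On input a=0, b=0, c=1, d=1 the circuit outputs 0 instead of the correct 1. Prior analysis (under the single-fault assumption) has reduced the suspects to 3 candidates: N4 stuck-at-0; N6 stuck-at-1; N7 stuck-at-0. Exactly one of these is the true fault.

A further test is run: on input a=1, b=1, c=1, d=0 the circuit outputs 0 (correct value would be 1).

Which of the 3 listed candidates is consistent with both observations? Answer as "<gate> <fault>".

Evaluate each candidate on input a=1, b=1, c=1, d=0:
  N4 stuck-at-0: N1=1, N2=1, N3=0, N4=0 [stuck-at-0], N5=0, N6=1, N7=1 → 1 — eliminated
  N6 stuck-at-1: N1=1, N2=1, N3=0, N4=1, N5=0, N6=1 [stuck-at-1], N7=1 → 1 — eliminated
  N7 stuck-at-0: N1=1, N2=1, N3=0, N4=1, N5=0, N6=1, N7=0 [stuck-at-0] → 0 — matches
Only N7 stuck-at-0 reproduces the observed 0.

N7 stuck-at-0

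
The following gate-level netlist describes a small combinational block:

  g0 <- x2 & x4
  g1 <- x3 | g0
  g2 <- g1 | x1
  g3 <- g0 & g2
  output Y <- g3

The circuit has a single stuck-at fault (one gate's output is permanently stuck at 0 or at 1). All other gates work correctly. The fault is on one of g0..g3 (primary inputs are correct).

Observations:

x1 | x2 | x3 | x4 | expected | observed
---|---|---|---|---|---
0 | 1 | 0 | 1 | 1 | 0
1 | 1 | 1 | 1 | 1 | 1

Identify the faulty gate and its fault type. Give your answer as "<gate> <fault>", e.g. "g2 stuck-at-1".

Fault-free values for test 1 (x1=0, x2=1, x3=0, x4=1): g0=1, g1=1, g2=1, g3=1, giving Y=1. Observed 0.
Test 1: faults giving observed 0 are {g0 stuck-at-0, g1 stuck-at-0, g2 stuck-at-0, g3 stuck-at-0}.
Test 2 (x1=1, x2=1, x3=1, x4=1): fault-free g0=1, g1=1, g2=1, g3=1 → 1; observed 1. Eliminates g0 stuck-at-0, g2 stuck-at-0, g3 stuck-at-0.
Only g1 stuck-at-0 is consistent with every test.

g1 stuck-at-0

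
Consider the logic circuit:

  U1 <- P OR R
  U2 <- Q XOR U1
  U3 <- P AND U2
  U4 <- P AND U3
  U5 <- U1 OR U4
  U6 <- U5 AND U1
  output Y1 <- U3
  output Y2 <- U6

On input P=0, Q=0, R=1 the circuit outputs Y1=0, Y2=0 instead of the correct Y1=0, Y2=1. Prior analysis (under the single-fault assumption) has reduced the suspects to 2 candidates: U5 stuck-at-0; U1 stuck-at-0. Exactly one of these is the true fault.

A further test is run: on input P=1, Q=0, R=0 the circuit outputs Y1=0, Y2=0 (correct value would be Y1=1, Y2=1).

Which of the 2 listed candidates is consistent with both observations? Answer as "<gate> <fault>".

U1 stuck-at-0

Evaluate each candidate on input P=1, Q=0, R=0:
  U5 stuck-at-0: U1=1, U2=1, U3=1, U4=1, U5=0 [stuck-at-0], U6=0 → Y1=1, Y2=0 — eliminated
  U1 stuck-at-0: U1=0 [stuck-at-0], U2=0, U3=0, U4=0, U5=0, U6=0 → Y1=0, Y2=0 — matches
Only U1 stuck-at-0 reproduces the observed Y1=0, Y2=0.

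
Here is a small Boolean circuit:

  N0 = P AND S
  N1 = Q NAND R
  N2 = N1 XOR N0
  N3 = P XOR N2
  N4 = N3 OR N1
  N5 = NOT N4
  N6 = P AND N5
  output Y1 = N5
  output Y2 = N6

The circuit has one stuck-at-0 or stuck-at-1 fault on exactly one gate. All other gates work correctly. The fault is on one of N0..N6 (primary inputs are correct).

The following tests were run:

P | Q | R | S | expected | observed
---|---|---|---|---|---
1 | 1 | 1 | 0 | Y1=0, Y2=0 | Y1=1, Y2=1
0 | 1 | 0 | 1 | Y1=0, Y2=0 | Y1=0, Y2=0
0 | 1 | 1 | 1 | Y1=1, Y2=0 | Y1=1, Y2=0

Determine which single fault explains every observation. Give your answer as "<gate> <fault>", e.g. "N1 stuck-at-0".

Fault-free values for test 1 (P=1, Q=1, R=1, S=0): N0=0, N1=0, N2=0, N3=1, N4=1, N5=0, N6=0, giving Y1=0, Y2=0. Observed Y1=1, Y2=1.
Test 1: faults giving observed Y1=1, Y2=1 are {N0 stuck-at-1, N2 stuck-at-1, N3 stuck-at-0, N4 stuck-at-0, N5 stuck-at-1}.
Test 2 (P=0, Q=1, R=0, S=1): fault-free N0=0, N1=1, N2=1, N3=1, N4=1, N5=0, N6=0 → Y1=0, Y2=0; observed Y1=0, Y2=0. Eliminates N4 stuck-at-0, N5 stuck-at-1.
Test 3 (P=0, Q=1, R=1, S=1): fault-free N0=0, N1=0, N2=0, N3=0, N4=0, N5=1, N6=0 → Y1=1, Y2=0; observed Y1=1, Y2=0. Eliminates N0 stuck-at-1, N2 stuck-at-1.
Only N3 stuck-at-0 is consistent with every test.

N3 stuck-at-0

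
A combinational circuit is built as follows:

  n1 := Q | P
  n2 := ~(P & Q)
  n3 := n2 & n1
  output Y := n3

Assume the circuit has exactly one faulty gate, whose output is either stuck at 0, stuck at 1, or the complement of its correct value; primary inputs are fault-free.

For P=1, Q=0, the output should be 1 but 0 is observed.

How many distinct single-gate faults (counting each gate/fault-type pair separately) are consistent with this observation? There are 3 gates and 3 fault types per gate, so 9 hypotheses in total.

6

Fault-free: n1=1, n2=1, n3=1 → 1. Observed 0.
  n1 stuck-at-0: output 0 ✓
  n1 stuck-at-1: output 1 ✗
  n1 inverted output: output 0 ✓
  n2 stuck-at-0: output 0 ✓
  n2 stuck-at-1: output 1 ✗
  n2 inverted output: output 0 ✓
  n3 stuck-at-0: output 0 ✓
  n3 stuck-at-1: output 1 ✗
  n3 inverted output: output 0 ✓
Consistent faults: {n1 stuck-at-0, n1 inverted output, n2 stuck-at-0, n2 inverted output, n3 stuck-at-0, n3 inverted output} — 6 in all.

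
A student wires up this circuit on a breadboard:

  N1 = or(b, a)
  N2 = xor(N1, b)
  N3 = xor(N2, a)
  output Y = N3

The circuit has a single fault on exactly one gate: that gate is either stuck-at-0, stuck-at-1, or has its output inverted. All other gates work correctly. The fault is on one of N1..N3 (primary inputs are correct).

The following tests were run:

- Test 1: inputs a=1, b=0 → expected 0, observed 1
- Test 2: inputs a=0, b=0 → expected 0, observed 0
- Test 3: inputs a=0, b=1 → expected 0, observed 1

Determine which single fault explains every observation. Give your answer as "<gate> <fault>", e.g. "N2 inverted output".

N1 stuck-at-0

Fault-free values for test 1 (a=1, b=0): N1=1, N2=1, N3=0, giving Y=0. Observed 1.
Test 1: faults giving observed 1 are {N1 stuck-at-0, N1 inverted output, N2 stuck-at-0, N2 inverted output, N3 stuck-at-1, N3 inverted output}.
Test 2 (a=0, b=0): fault-free N1=0, N2=0, N3=0 → 0; observed 0. Eliminates N1 inverted output, N2 inverted output, N3 stuck-at-1, N3 inverted output.
Test 3 (a=0, b=1): fault-free N1=1, N2=0, N3=0 → 0; observed 1. Eliminates N2 stuck-at-0.
Only N1 stuck-at-0 is consistent with every test.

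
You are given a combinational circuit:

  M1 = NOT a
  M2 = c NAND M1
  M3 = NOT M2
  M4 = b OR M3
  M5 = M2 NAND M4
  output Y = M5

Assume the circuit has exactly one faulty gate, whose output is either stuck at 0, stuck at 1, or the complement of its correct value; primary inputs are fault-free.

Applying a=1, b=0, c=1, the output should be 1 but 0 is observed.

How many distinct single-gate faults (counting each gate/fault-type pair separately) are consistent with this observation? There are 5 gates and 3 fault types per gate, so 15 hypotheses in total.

6

Fault-free: M1=0, M2=1, M3=0, M4=0, M5=1 → 1. Observed 0.
  M1: none of the 3 fault types match ✗
  M2: none of the 3 fault types match ✗
  M3: stuck-at-1, inverted output ✓; others ✗
  M4: stuck-at-1, inverted output ✓; others ✗
  M5: stuck-at-0, inverted output ✓; others ✗
Consistent faults: {M3 stuck-at-1, M3 inverted output, M4 stuck-at-1, M4 inverted output, M5 stuck-at-0, M5 inverted output} — 6 in all.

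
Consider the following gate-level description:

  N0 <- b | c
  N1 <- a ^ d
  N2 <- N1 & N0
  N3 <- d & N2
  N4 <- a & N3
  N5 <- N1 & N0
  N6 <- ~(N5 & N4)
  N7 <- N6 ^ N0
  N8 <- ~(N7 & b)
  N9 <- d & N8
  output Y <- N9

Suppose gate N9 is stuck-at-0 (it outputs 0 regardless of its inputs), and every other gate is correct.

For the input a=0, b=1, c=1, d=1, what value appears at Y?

0

Propagate with N9 forced: N0=1, N1=1, N2=1, N3=1, N4=0, N5=1, N6=1, N7=0, N8=1, N9=0 [stuck-at-0].
So Y = 0. (Without the fault it would be 1.)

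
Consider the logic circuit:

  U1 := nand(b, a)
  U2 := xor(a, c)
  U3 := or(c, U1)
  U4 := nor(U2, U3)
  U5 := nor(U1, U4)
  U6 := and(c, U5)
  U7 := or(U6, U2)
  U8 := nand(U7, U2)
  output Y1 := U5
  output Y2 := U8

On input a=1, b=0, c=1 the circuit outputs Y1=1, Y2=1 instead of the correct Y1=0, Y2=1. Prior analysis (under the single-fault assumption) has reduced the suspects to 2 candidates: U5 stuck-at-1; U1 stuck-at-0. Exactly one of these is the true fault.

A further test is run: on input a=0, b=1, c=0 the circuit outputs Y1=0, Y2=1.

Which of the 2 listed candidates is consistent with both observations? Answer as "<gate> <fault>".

U1 stuck-at-0

Evaluate each candidate on input a=0, b=1, c=0:
  U5 stuck-at-1: U1=1, U2=0, U3=1, U4=0, U5=1 [stuck-at-1], U6=0, U7=0, U8=1 → Y1=1, Y2=1 — eliminated
  U1 stuck-at-0: U1=0 [stuck-at-0], U2=0, U3=0, U4=1, U5=0, U6=0, U7=0, U8=1 → Y1=0, Y2=1 — matches
Only U1 stuck-at-0 reproduces the observed Y1=0, Y2=1.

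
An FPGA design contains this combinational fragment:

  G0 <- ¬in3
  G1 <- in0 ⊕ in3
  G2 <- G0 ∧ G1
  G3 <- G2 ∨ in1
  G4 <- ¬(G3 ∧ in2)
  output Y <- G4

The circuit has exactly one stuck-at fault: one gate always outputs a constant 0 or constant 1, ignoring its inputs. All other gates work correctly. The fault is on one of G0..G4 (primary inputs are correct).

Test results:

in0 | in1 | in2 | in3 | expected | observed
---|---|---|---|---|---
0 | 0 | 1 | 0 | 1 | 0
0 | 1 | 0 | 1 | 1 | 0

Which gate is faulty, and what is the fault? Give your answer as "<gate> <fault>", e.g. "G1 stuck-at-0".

G4 stuck-at-0

Fault-free values for test 1 (in0=0, in1=0, in2=1, in3=0): G0=1, G1=0, G2=0, G3=0, G4=1, giving Y=1. Observed 0.
Test 1: faults giving observed 0 are {G1 stuck-at-1, G2 stuck-at-1, G3 stuck-at-1, G4 stuck-at-0}.
Test 2 (in0=0, in1=1, in2=0, in3=1): fault-free G0=0, G1=1, G2=0, G3=1, G4=1 → 1; observed 0. Eliminates G1 stuck-at-1, G2 stuck-at-1, G3 stuck-at-1.
Only G4 stuck-at-0 is consistent with every test.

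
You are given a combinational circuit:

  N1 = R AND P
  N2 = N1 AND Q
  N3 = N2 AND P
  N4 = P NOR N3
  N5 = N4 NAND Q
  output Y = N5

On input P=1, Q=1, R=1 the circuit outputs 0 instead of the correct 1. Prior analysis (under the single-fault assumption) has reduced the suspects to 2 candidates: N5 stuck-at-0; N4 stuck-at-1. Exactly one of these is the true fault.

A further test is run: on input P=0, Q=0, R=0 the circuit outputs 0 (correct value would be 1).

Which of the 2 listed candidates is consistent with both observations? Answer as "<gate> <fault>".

Evaluate each candidate on input P=0, Q=0, R=0:
  N5 stuck-at-0: N1=0, N2=0, N3=0, N4=1, N5=0 [stuck-at-0] → 0 — matches
  N4 stuck-at-1: N1=0, N2=0, N3=0, N4=1 [stuck-at-1], N5=1 → 1 — eliminated
Only N5 stuck-at-0 reproduces the observed 0.

N5 stuck-at-0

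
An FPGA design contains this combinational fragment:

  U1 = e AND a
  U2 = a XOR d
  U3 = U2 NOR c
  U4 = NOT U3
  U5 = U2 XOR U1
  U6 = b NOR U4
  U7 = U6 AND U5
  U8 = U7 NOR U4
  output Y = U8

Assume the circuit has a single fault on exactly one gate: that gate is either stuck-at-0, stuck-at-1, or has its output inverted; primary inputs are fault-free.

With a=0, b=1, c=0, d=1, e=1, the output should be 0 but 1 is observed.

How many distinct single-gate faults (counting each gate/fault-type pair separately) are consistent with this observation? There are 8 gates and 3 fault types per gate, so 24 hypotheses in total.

Fault-free: U1=0, U2=1, U3=0, U4=1, U5=1, U6=0, U7=0, U8=0 → 0. Observed 1.
  U1: none of the 3 fault types match ✗
  U2: stuck-at-0, inverted output ✓; others ✗
  U3: stuck-at-1, inverted output ✓; others ✗
  U4: stuck-at-0, inverted output ✓; others ✗
  U5: none of the 3 fault types match ✗
  U6: none of the 3 fault types match ✗
  U7: none of the 3 fault types match ✗
  U8: stuck-at-1, inverted output ✓; others ✗
Consistent faults: {U2 stuck-at-0, U2 inverted output, U3 stuck-at-1, U3 inverted output, U4 stuck-at-0, U4 inverted output, U8 stuck-at-1, U8 inverted output} — 8 in all.

8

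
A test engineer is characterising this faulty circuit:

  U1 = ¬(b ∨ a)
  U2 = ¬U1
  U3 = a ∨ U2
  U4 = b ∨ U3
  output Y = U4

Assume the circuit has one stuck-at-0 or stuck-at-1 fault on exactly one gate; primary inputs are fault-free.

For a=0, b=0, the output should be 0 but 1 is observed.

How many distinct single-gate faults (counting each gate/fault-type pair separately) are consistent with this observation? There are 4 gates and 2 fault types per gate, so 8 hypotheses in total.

4

Fault-free: U1=1, U2=0, U3=0, U4=0 → 0. Observed 1.
  U1 stuck-at-0: output 1 ✓
  U1 stuck-at-1: output 0 ✗
  U2 stuck-at-0: output 0 ✗
  U2 stuck-at-1: output 1 ✓
  U3 stuck-at-0: output 0 ✗
  U3 stuck-at-1: output 1 ✓
  U4 stuck-at-0: output 0 ✗
  U4 stuck-at-1: output 1 ✓
Consistent faults: {U1 stuck-at-0, U2 stuck-at-1, U3 stuck-at-1, U4 stuck-at-1} — 4 in all.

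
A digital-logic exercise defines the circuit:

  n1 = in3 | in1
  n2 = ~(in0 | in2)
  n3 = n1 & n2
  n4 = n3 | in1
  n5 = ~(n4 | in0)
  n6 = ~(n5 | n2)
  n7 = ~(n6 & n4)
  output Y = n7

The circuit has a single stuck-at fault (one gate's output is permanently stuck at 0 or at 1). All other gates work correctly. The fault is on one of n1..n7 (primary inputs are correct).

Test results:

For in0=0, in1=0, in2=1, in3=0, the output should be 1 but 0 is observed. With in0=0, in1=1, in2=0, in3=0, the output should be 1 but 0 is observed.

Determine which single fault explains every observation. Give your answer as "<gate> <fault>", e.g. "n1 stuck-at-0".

n7 stuck-at-0

Fault-free values for test 1 (in0=0, in1=0, in2=1, in3=0): n1=0, n2=0, n3=0, n4=0, n5=1, n6=0, n7=1, giving Y=1. Observed 0.
Test 1: faults giving observed 0 are {n3 stuck-at-1, n4 stuck-at-1, n7 stuck-at-0}.
Test 2 (in0=0, in1=1, in2=0, in3=0): fault-free n1=1, n2=1, n3=1, n4=1, n5=0, n6=0, n7=1 → 1; observed 0. Eliminates n3 stuck-at-1, n4 stuck-at-1.
Only n7 stuck-at-0 is consistent with every test.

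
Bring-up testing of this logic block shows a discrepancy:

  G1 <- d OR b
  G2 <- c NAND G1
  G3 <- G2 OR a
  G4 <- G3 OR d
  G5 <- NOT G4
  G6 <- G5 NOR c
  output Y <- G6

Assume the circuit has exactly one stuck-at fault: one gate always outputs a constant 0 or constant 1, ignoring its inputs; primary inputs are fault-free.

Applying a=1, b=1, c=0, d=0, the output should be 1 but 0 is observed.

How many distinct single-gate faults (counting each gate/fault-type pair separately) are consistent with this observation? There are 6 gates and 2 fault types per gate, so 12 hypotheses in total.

4

Fault-free: G1=1, G2=1, G3=1, G4=1, G5=0, G6=1 → 1. Observed 0.
  G1 stuck-at-0: output 1 ✗
  G1 stuck-at-1: output 1 ✗
  G2 stuck-at-0: output 1 ✗
  G2 stuck-at-1: output 1 ✗
  G3 stuck-at-0: output 0 ✓
  G3 stuck-at-1: output 1 ✗
  G4 stuck-at-0: output 0 ✓
  G4 stuck-at-1: output 1 ✗
  G5 stuck-at-0: output 1 ✗
  G5 stuck-at-1: output 0 ✓
  G6 stuck-at-0: output 0 ✓
  G6 stuck-at-1: output 1 ✗
Consistent faults: {G3 stuck-at-0, G4 stuck-at-0, G5 stuck-at-1, G6 stuck-at-0} — 4 in all.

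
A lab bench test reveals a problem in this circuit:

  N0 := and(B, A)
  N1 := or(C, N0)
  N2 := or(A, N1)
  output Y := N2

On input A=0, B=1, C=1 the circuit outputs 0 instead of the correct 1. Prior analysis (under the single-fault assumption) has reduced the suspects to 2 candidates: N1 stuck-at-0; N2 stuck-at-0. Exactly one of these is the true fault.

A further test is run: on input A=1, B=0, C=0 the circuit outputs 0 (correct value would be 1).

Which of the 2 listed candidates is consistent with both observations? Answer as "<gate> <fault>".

Evaluate each candidate on input A=1, B=0, C=0:
  N1 stuck-at-0: N0=0, N1=0 [stuck-at-0], N2=1 → 1 — eliminated
  N2 stuck-at-0: N0=0, N1=0, N2=0 [stuck-at-0] → 0 — matches
Only N2 stuck-at-0 reproduces the observed 0.

N2 stuck-at-0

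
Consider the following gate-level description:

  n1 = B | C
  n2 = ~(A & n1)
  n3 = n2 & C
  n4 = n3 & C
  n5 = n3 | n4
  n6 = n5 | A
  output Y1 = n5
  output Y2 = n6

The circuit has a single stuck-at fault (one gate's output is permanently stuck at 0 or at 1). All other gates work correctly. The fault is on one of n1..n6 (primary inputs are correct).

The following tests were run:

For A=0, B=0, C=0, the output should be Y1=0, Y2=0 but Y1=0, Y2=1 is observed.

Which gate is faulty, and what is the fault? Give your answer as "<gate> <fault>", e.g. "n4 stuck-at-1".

n6 stuck-at-1

Fault-free values for test 1 (A=0, B=0, C=0): n1=0, n2=1, n3=0, n4=0, n5=0, n6=0, giving Y1=0, Y2=0. Observed Y1=0, Y2=1.
Test 1: faults giving observed Y1=0, Y2=1 are {n6 stuck-at-1}.
Only n6 stuck-at-1 is consistent with every test.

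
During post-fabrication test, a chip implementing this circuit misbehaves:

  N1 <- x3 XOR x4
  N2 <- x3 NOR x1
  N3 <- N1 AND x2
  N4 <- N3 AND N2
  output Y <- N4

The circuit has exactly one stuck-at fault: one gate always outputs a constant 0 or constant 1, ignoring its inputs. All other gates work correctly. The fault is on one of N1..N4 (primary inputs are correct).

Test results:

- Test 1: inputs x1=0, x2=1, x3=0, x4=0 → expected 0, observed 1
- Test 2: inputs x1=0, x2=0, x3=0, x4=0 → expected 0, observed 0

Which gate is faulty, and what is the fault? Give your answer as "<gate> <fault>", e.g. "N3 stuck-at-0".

Fault-free values for test 1 (x1=0, x2=1, x3=0, x4=0): N1=0, N2=1, N3=0, N4=0, giving Y=0. Observed 1.
Test 1: faults giving observed 1 are {N1 stuck-at-1, N3 stuck-at-1, N4 stuck-at-1}.
Test 2 (x1=0, x2=0, x3=0, x4=0): fault-free N1=0, N2=1, N3=0, N4=0 → 0; observed 0. Eliminates N3 stuck-at-1, N4 stuck-at-1.
Only N1 stuck-at-1 is consistent with every test.

N1 stuck-at-1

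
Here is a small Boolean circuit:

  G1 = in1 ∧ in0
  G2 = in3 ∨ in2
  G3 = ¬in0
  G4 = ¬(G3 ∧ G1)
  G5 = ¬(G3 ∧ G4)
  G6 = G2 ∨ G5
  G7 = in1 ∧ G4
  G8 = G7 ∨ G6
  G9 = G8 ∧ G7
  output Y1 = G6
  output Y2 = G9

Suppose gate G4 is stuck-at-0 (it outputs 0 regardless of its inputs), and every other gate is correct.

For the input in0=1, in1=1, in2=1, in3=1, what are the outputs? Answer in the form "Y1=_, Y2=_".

Propagate with G4 forced: G1=1, G2=1, G3=0, G4=0 [stuck-at-0], G5=1, G6=1, G7=0, G8=1, G9=0.
So the outputs are Y1=1, Y2=0. (Without the fault they would be Y1=1, Y2=1.)

Y1=1, Y2=0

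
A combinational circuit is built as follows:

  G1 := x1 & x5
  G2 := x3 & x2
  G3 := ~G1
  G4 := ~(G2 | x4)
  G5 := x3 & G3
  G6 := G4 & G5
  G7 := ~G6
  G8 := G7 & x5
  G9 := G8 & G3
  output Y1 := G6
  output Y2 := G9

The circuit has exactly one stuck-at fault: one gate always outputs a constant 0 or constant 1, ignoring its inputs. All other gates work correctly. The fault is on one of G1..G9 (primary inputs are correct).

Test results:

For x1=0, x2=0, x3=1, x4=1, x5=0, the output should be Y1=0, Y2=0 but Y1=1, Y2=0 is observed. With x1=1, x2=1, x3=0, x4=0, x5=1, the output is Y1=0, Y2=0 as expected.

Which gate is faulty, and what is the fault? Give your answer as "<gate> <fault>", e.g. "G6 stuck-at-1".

Fault-free values for test 1 (x1=0, x2=0, x3=1, x4=1, x5=0): G1=0, G2=0, G3=1, G4=0, G5=1, G6=0, G7=1, G8=0, G9=0, giving Y1=0, Y2=0. Observed Y1=1, Y2=0.
Test 1: faults giving observed Y1=1, Y2=0 are {G4 stuck-at-1, G6 stuck-at-1}.
Test 2 (x1=1, x2=1, x3=0, x4=0, x5=1): fault-free G1=1, G2=0, G3=0, G4=1, G5=0, G6=0, G7=1, G8=1, G9=0 → Y1=0, Y2=0; observed Y1=0, Y2=0. Eliminates G6 stuck-at-1.
Only G4 stuck-at-1 is consistent with every test.

G4 stuck-at-1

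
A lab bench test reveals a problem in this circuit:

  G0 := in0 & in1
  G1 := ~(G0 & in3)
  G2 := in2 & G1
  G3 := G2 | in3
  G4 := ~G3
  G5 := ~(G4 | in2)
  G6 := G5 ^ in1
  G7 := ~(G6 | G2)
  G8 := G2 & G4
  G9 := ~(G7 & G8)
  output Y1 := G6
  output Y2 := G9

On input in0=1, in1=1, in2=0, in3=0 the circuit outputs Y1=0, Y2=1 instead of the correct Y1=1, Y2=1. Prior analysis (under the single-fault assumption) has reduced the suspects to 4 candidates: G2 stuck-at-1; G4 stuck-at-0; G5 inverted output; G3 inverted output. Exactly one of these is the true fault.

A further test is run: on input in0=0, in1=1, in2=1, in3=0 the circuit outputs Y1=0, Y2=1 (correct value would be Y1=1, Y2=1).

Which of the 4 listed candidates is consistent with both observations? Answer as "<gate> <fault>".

G5 inverted output

Evaluate each candidate on input in0=0, in1=1, in2=1, in3=0:
  G2 stuck-at-1: G0=0, G1=1, G2=1 [stuck-at-1], G3=1, G4=0, G5=0, G6=1, G7=0, G8=0, G9=1 → Y1=1, Y2=1 — eliminated
  G4 stuck-at-0: G0=0, G1=1, G2=1, G3=1, G4=0 [stuck-at-0], G5=0, G6=1, G7=0, G8=0, G9=1 → Y1=1, Y2=1 — eliminated
  G5 inverted output: G0=0, G1=1, G2=1, G3=1, G4=0, G5=1 [inverted output], G6=0, G7=0, G8=0, G9=1 → Y1=0, Y2=1 — matches
  G3 inverted output: G0=0, G1=1, G2=1, G3=0 [inverted output], G4=1, G5=0, G6=1, G7=0, G8=1, G9=1 → Y1=1, Y2=1 — eliminated
Only G5 inverted output reproduces the observed Y1=0, Y2=1.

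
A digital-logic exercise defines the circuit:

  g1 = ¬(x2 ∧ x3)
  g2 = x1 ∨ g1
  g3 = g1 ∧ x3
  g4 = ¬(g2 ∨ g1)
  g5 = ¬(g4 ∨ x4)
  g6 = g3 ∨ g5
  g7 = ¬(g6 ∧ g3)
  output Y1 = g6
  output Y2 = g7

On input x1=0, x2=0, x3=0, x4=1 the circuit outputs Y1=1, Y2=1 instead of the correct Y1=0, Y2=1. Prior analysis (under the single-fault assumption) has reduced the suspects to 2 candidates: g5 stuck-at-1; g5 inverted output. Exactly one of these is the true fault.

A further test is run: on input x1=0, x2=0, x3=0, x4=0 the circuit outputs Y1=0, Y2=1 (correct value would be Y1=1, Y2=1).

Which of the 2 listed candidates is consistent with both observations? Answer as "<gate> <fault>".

Evaluate each candidate on input x1=0, x2=0, x3=0, x4=0:
  g5 stuck-at-1: g1=1, g2=1, g3=0, g4=0, g5=1 [stuck-at-1], g6=1, g7=1 → Y1=1, Y2=1 — eliminated
  g5 inverted output: g1=1, g2=1, g3=0, g4=0, g5=0 [inverted output], g6=0, g7=1 → Y1=0, Y2=1 — matches
Only g5 inverted output reproduces the observed Y1=0, Y2=1.

g5 inverted output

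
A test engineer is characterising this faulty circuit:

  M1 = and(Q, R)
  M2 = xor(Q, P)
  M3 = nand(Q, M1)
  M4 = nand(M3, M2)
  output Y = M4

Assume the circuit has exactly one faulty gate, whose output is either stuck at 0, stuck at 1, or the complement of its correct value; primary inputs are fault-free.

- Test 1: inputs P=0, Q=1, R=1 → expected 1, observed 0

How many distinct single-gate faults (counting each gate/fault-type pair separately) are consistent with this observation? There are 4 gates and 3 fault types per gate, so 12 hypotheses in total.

6

Fault-free: M1=1, M2=1, M3=0, M4=1 → 1. Observed 0.
  M1 stuck-at-0: output 0 ✓
  M1 stuck-at-1: output 1 ✗
  M1 inverted output: output 0 ✓
  M2 stuck-at-0: output 1 ✗
  M2 stuck-at-1: output 1 ✗
  M2 inverted output: output 1 ✗
  M3 stuck-at-0: output 1 ✗
  M3 stuck-at-1: output 0 ✓
  M3 inverted output: output 0 ✓
  M4 stuck-at-0: output 0 ✓
  M4 stuck-at-1: output 1 ✗
  M4 inverted output: output 0 ✓
Consistent faults: {M1 stuck-at-0, M1 inverted output, M3 stuck-at-1, M3 inverted output, M4 stuck-at-0, M4 inverted output} — 6 in all.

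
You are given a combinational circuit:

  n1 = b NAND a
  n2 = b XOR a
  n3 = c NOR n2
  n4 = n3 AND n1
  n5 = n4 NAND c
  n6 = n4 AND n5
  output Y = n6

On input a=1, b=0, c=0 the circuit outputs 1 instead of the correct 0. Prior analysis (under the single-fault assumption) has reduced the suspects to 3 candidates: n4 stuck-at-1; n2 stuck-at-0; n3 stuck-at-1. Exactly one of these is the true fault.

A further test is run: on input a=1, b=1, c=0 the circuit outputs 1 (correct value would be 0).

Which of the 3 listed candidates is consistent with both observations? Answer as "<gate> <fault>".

Evaluate each candidate on input a=1, b=1, c=0:
  n4 stuck-at-1: n1=0, n2=0, n3=1, n4=1 [stuck-at-1], n5=1, n6=1 → 1 — matches
  n2 stuck-at-0: n1=0, n2=0 [stuck-at-0], n3=1, n4=0, n5=1, n6=0 → 0 — eliminated
  n3 stuck-at-1: n1=0, n2=0, n3=1 [stuck-at-1], n4=0, n5=1, n6=0 → 0 — eliminated
Only n4 stuck-at-1 reproduces the observed 1.

n4 stuck-at-1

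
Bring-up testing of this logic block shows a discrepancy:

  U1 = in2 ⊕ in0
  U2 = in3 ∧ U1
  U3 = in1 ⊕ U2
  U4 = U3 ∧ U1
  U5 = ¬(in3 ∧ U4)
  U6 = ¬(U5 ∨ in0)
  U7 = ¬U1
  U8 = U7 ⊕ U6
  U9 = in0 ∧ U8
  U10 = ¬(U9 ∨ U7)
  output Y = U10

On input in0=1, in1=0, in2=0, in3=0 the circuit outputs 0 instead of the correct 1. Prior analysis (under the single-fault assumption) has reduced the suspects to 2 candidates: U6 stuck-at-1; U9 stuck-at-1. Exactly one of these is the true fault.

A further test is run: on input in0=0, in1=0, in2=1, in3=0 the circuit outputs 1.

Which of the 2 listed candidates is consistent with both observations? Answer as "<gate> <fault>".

Evaluate each candidate on input in0=0, in1=0, in2=1, in3=0:
  U6 stuck-at-1: U1=1, U2=0, U3=0, U4=0, U5=1, U6=1 [stuck-at-1], U7=0, U8=1, U9=0, U10=1 → 1 — matches
  U9 stuck-at-1: U1=1, U2=0, U3=0, U4=0, U5=1, U6=0, U7=0, U8=0, U9=1 [stuck-at-1], U10=0 → 0 — eliminated
Only U6 stuck-at-1 reproduces the observed 1.

U6 stuck-at-1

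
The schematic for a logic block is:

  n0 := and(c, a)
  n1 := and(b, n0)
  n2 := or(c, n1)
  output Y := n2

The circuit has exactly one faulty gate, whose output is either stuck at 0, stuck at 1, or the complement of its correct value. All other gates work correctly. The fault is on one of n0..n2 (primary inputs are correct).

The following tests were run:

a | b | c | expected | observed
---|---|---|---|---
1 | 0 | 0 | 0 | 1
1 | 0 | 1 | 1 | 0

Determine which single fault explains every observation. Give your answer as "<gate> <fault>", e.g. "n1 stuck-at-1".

Fault-free values for test 1 (a=1, b=0, c=0): n0=0, n1=0, n2=0, giving Y=0. Observed 1.
Test 1: faults giving observed 1 are {n1 stuck-at-1, n1 inverted output, n2 stuck-at-1, n2 inverted output}.
Test 2 (a=1, b=0, c=1): fault-free n0=1, n1=0, n2=1 → 1; observed 0. Eliminates n1 stuck-at-1, n1 inverted output, n2 stuck-at-1.
Only n2 inverted output is consistent with every test.

n2 inverted output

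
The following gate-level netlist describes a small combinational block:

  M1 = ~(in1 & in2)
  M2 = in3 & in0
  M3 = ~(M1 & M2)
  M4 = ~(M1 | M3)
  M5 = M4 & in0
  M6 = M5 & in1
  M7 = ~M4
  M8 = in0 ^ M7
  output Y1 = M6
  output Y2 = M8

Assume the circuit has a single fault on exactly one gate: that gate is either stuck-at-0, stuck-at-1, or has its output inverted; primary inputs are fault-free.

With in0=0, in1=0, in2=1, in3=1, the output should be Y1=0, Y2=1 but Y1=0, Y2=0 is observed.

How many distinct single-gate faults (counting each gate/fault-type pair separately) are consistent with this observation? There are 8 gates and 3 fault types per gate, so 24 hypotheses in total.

Fault-free: M1=1, M2=0, M3=1, M4=0, M5=0, M6=0, M7=1, M8=1 → Y1=0, Y2=1. Observed Y1=0, Y2=0.
  M1: none of the 3 fault types match ✗
  M2: none of the 3 fault types match ✗
  M3: none of the 3 fault types match ✗
  M4: stuck-at-1, inverted output ✓; others ✗
  M5: none of the 3 fault types match ✗
  M6: none of the 3 fault types match ✗
  M7: stuck-at-0, inverted output ✓; others ✗
  M8: stuck-at-0, inverted output ✓; others ✗
Consistent faults: {M4 stuck-at-1, M4 inverted output, M7 stuck-at-0, M7 inverted output, M8 stuck-at-0, M8 inverted output} — 6 in all.

6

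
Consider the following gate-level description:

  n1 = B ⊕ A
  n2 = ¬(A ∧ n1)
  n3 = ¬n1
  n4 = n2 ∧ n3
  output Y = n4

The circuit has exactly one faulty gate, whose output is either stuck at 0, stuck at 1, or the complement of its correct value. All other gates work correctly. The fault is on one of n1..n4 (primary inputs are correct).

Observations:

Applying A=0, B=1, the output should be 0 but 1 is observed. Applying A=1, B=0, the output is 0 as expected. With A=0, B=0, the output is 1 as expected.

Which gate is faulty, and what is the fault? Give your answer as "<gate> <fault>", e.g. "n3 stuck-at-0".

Fault-free values for test 1 (A=0, B=1): n1=1, n2=1, n3=0, n4=0, giving Y=0. Observed 1.
Test 1: faults giving observed 1 are {n1 stuck-at-0, n1 inverted output, n3 stuck-at-1, n3 inverted output, n4 stuck-at-1, n4 inverted output}.
Test 2 (A=1, B=0): fault-free n1=1, n2=0, n3=0, n4=0 → 0; observed 0. Eliminates n1 stuck-at-0, n1 inverted output, n4 stuck-at-1, n4 inverted output.
Test 3 (A=0, B=0): fault-free n1=0, n2=1, n3=1, n4=1 → 1; observed 1. Eliminates n3 inverted output.
Only n3 stuck-at-1 is consistent with every test.

n3 stuck-at-1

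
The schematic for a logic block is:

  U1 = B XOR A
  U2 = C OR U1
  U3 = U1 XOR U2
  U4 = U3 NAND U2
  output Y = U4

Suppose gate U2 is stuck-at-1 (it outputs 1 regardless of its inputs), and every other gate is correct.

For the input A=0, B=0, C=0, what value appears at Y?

Propagate with U2 forced: U1=0, U2=1 [stuck-at-1], U3=1, U4=0.
So Y = 0. (Without the fault it would be 1.)

0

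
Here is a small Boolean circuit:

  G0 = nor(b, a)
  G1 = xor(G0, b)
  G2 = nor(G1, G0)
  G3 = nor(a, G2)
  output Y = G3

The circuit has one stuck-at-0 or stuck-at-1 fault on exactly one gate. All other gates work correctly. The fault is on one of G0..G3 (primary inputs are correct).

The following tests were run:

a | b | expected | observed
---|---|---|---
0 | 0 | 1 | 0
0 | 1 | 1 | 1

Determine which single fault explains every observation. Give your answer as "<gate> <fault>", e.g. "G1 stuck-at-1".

G0 stuck-at-0

Fault-free values for test 1 (a=0, b=0): G0=1, G1=1, G2=0, G3=1, giving Y=1. Observed 0.
Test 1: faults giving observed 0 are {G0 stuck-at-0, G2 stuck-at-1, G3 stuck-at-0}.
Test 2 (a=0, b=1): fault-free G0=0, G1=1, G2=0, G3=1 → 1; observed 1. Eliminates G2 stuck-at-1, G3 stuck-at-0.
Only G0 stuck-at-0 is consistent with every test.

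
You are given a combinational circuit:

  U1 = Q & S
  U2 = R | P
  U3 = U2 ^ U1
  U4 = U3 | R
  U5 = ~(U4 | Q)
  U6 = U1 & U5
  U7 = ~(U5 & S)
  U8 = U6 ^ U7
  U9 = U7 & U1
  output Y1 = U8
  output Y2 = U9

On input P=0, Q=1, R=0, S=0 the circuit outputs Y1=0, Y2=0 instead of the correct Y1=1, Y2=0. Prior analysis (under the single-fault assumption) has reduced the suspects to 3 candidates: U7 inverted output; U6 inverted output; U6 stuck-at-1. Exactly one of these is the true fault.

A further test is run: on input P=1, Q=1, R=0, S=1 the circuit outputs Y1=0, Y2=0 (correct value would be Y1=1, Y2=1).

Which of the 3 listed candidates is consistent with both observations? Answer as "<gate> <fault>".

U7 inverted output

Evaluate each candidate on input P=1, Q=1, R=0, S=1:
  U7 inverted output: U1=1, U2=1, U3=0, U4=0, U5=0, U6=0, U7=0 [inverted output], U8=0, U9=0 → Y1=0, Y2=0 — matches
  U6 inverted output: U1=1, U2=1, U3=0, U4=0, U5=0, U6=1 [inverted output], U7=1, U8=0, U9=1 → Y1=0, Y2=1 — eliminated
  U6 stuck-at-1: U1=1, U2=1, U3=0, U4=0, U5=0, U6=1 [stuck-at-1], U7=1, U8=0, U9=1 → Y1=0, Y2=1 — eliminated
Only U7 inverted output reproduces the observed Y1=0, Y2=0.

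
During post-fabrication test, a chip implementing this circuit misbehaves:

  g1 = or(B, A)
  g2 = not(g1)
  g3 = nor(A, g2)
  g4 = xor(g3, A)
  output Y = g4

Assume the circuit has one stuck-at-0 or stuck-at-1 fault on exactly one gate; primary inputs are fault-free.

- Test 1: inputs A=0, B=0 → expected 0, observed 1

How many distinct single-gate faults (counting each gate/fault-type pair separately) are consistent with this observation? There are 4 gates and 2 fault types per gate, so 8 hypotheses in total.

Fault-free: g1=0, g2=1, g3=0, g4=0 → 0. Observed 1.
  g1 stuck-at-0: output 0 ✗
  g1 stuck-at-1: output 1 ✓
  g2 stuck-at-0: output 1 ✓
  g2 stuck-at-1: output 0 ✗
  g3 stuck-at-0: output 0 ✗
  g3 stuck-at-1: output 1 ✓
  g4 stuck-at-0: output 0 ✗
  g4 stuck-at-1: output 1 ✓
Consistent faults: {g1 stuck-at-1, g2 stuck-at-0, g3 stuck-at-1, g4 stuck-at-1} — 4 in all.

4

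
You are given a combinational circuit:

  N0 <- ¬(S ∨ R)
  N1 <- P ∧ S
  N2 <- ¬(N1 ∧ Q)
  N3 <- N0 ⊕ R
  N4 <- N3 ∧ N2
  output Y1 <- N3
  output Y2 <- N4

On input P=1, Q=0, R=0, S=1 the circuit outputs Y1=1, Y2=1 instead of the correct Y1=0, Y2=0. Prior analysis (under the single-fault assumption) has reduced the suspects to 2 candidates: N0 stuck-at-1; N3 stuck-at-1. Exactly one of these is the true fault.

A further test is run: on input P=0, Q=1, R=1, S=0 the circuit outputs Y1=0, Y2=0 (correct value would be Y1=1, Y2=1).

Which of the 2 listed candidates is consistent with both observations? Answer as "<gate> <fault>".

N0 stuck-at-1

Evaluate each candidate on input P=0, Q=1, R=1, S=0:
  N0 stuck-at-1: N0=1 [stuck-at-1], N1=0, N2=1, N3=0, N4=0 → Y1=0, Y2=0 — matches
  N3 stuck-at-1: N0=0, N1=0, N2=1, N3=1 [stuck-at-1], N4=1 → Y1=1, Y2=1 — eliminated
Only N0 stuck-at-1 reproduces the observed Y1=0, Y2=0.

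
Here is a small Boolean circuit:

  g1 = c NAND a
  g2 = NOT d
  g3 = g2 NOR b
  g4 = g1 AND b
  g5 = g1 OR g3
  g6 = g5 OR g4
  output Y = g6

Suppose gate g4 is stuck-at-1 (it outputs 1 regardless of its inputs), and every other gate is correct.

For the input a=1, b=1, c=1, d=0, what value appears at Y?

1

Propagate with g4 forced: g1=0, g2=1, g3=0, g4=1 [stuck-at-1], g5=0, g6=1.
So Y = 1. (Without the fault it would be 0.)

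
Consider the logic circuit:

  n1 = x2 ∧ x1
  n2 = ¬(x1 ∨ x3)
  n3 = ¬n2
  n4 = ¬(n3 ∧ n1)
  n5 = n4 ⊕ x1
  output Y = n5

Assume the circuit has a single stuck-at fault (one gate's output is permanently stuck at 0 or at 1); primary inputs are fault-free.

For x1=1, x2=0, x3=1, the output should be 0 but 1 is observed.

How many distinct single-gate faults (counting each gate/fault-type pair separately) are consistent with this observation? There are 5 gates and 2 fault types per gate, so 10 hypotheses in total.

3

Fault-free: n1=0, n2=0, n3=1, n4=1, n5=0 → 0. Observed 1.
  n1 stuck-at-0: output 0 ✗
  n1 stuck-at-1: output 1 ✓
  n2 stuck-at-0: output 0 ✗
  n2 stuck-at-1: output 0 ✗
  n3 stuck-at-0: output 0 ✗
  n3 stuck-at-1: output 0 ✗
  n4 stuck-at-0: output 1 ✓
  n4 stuck-at-1: output 0 ✗
  n5 stuck-at-0: output 0 ✗
  n5 stuck-at-1: output 1 ✓
Consistent faults: {n1 stuck-at-1, n4 stuck-at-0, n5 stuck-at-1} — 3 in all.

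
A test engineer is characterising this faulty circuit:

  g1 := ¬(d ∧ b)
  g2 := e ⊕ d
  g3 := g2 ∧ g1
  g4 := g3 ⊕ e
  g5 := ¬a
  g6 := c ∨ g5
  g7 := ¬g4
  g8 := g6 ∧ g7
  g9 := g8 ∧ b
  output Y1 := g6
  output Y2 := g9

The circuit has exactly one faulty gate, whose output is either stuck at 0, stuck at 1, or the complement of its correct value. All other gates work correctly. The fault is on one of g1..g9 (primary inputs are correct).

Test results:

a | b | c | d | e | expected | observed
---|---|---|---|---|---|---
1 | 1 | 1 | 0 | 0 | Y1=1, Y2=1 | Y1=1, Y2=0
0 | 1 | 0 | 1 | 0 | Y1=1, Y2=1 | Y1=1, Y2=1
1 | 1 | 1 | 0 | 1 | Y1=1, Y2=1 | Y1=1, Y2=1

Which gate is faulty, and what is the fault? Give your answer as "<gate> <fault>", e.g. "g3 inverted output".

g2 stuck-at-1

Fault-free values for test 1 (a=1, b=1, c=1, d=0, e=0): g1=1, g2=0, g3=0, g4=0, g5=0, g6=1, g7=1, g8=1, g9=1, giving Y1=1, Y2=1. Observed Y1=1, Y2=0.
Test 1: faults giving observed Y1=1, Y2=0 are {g2 stuck-at-1, g2 inverted output, g3 stuck-at-1, g3 inverted output, g4 stuck-at-1, g4 inverted output, g7 stuck-at-0, g7 inverted output, g8 stuck-at-0, g8 inverted output, g9 stuck-at-0, g9 inverted output}.
Test 2 (a=0, b=1, c=0, d=1, e=0): fault-free g1=0, g2=1, g3=0, g4=0, g5=1, g6=1, g7=1, g8=1, g9=1 → Y1=1, Y2=1; observed Y1=1, Y2=1. Eliminates g3 stuck-at-1, g3 inverted output, g4 stuck-at-1, g4 inverted output, g7 stuck-at-0, g7 inverted output, g8 stuck-at-0, g8 inverted output, g9 stuck-at-0, g9 inverted output.
Test 3 (a=1, b=1, c=1, d=0, e=1): fault-free g1=1, g2=1, g3=1, g4=0, g5=0, g6=1, g7=1, g8=1, g9=1 → Y1=1, Y2=1; observed Y1=1, Y2=1. Eliminates g2 inverted output.
Only g2 stuck-at-1 is consistent with every test.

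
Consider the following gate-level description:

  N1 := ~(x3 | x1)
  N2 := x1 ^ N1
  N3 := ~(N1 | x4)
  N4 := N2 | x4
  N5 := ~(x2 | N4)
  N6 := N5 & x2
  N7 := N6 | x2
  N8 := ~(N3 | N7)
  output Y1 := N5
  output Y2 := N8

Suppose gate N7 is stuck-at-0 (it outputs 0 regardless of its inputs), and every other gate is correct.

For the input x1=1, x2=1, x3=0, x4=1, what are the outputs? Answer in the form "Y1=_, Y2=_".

Y1=0, Y2=1

Propagate with N7 forced: N1=0, N2=1, N3=0, N4=1, N5=0, N6=0, N7=0 [stuck-at-0], N8=1.
So the outputs are Y1=0, Y2=1. (Without the fault they would be Y1=0, Y2=0.)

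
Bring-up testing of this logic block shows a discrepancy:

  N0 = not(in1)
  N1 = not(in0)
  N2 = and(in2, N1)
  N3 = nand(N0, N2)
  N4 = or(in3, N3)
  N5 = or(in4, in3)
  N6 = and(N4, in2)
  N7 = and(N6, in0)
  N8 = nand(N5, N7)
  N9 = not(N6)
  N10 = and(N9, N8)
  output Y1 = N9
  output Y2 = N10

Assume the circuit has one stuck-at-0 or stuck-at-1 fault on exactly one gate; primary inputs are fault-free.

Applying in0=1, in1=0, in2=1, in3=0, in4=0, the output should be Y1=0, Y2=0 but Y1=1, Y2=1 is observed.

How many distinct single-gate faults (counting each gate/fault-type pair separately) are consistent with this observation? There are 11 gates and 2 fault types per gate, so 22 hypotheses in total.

6

Fault-free: N0=1, N1=0, N2=0, N3=1, N4=1, N5=0, N6=1, N7=1, N8=1, N9=0, N10=0 → Y1=0, Y2=0. Observed Y1=1, Y2=1.
  N0: none of the 2 fault types match ✗
  N1: stuck-at-1 ✓; others ✗
  N2: stuck-at-1 ✓; others ✗
  N3: stuck-at-0 ✓; others ✗
  N4: stuck-at-0 ✓; others ✗
  N5: none of the 2 fault types match ✗
  N6: stuck-at-0 ✓; others ✗
  N7: none of the 2 fault types match ✗
  N8: none of the 2 fault types match ✗
  N9: stuck-at-1 ✓; others ✗
  N10: none of the 2 fault types match ✗
Consistent faults: {N1 stuck-at-1, N2 stuck-at-1, N3 stuck-at-0, N4 stuck-at-0, N6 stuck-at-0, N9 stuck-at-1} — 6 in all.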